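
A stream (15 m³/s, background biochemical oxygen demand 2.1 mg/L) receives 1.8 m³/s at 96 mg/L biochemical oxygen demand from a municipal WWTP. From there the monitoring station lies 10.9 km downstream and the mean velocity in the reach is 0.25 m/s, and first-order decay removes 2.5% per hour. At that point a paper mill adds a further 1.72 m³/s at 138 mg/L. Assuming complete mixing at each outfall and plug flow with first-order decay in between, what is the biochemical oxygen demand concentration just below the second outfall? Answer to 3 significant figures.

Conservation of mass: C = (15.00·2.100 + 1.800·96.00) / 16.80 = 204.3/16.80 = 12.16 mg/L; combined flow 16.80 m³/s.
Travel time t = 10.9·1000 / 0.25 = 43600 s = 12.11 h.
2.5%/h lost → k = −ln(1 − 0.025) = 0.02532 h⁻¹.
Decay over the reach: 12.16·exp(−kt) = 12.16·0.7359 = 8.949 mg/L.
At the second outfall, C = (16.80·8.949 + 1.720·138.0) / (16.80 + 1.720) = 20.93 mg/L.

20.9 mg/L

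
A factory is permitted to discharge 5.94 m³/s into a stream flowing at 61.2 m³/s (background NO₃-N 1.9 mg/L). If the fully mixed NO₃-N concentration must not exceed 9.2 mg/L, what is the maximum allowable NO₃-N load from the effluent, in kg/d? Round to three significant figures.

Mass balance at the limit: 61.20·1.900 + 5.940·Cₑ = 67.14·9.2 → Cₑ = 84.41 mg/L.
Load = 5.940 m³/s × 84.41 g/m³ × 86 400 s/d = 43320 kg/d.

43300 kg/d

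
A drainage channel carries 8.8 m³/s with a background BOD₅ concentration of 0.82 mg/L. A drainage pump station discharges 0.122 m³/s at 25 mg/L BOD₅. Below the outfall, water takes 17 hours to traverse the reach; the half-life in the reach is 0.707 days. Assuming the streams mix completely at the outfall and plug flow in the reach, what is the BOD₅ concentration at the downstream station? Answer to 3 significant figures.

After mixing, C = (8.800·0.8200 + 0.1220·25.00) / 8.922 = 10.27/8.922 = 1.151 mg/L.
Half-life 0.707 d → k = ln 2 / 0.707 = 0.9804 d⁻¹.
After decay, C = 1.151 × e^(−kt) = 1.151 × 0.4993 = 0.5746 mg/L.

0.575 mg/L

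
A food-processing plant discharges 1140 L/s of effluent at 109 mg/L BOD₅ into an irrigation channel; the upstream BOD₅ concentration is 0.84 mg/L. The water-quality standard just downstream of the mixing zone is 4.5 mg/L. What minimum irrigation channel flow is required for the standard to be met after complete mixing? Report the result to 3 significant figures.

Set C_mix = 4.5: (Q·0.8400 + 1140·109.0) / (Q + 1140) = 4.5
→ Q = 1140·(109.0 − 4.5)/(4.5 − 0.8400) = 32550 L/s.

32500 L/s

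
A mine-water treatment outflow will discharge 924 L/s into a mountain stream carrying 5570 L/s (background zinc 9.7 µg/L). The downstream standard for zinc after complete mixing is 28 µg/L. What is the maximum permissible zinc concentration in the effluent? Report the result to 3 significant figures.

138 µg/L

At the limit, (Qr·Cr + Qe·Cₑ)/(Qr + Qe) = 28:
Cₑ = (6494·28 − 5570·9.700) / 924.0 = 138.3 µg/L.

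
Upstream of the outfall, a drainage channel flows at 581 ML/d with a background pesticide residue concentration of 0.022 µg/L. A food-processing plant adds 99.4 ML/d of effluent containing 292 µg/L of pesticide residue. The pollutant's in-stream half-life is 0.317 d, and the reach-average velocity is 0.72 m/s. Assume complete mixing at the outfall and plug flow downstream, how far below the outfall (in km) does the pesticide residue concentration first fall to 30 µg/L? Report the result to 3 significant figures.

10.0 km

Conservation of mass: C = (581.0·0.02200 + 99.40·292.0) / 680.4 = 29040/680.4 = 42.68 µg/L.
Half-life 0.317 d → k = ln 2 / 0.317 = 2.187 d⁻¹.
Set 42.68·exp(−k·t) = 30 → t = ln(42.68/30)/k = 13930 s = 3.869 h.
Distance = v·t = 0.72·13930 = 10030 m = 10.03 km.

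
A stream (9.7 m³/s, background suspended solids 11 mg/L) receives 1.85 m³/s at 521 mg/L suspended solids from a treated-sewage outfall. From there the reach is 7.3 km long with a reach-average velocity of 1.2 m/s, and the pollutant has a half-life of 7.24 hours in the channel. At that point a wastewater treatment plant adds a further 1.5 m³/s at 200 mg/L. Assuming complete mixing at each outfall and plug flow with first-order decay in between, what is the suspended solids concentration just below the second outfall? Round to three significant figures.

Conservation of mass: C = (9.700·11.00 + 1.850·521.0) / 11.55 = 1071/11.55 = 92.69 mg/L; combined flow 11.55 m³/s.
Travel time t = 7.3·1000 / 1.2 = 6083 s = 1.690 h.
Half-life 7.24 h → k = ln 2 / 7.24 = 0.09574 h⁻¹ = 2.298 d⁻¹.
After decay, C = 92.69 × e^(−kt) = 92.69 × 0.8506 = 78.84 mg/L.
Second outfall: C = (11.55·78.84 + 1.500·200.0)/13.05 = 92.77 mg/L.

92.8 mg/L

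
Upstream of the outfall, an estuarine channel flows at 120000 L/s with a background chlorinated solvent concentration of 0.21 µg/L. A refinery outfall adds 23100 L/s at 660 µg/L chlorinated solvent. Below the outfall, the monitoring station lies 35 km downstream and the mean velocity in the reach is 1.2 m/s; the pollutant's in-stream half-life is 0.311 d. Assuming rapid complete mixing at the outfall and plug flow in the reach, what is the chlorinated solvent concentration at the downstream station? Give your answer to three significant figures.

50.3 µg/L

Mixed concentration C = ΣQC/ΣQ = (120000·0.2100 + 23100·660.0) / 143100 = 15270000/143100 = 106.7 µg/L.
Travel time t = 35·1000 / 1.2 = 29170 s = 8.102 h.
Half-life 0.311 d → k = ln 2 / 0.311 = 2.229 d⁻¹.
Decay over the reach: 106.7·exp(−kt) = 106.7·0.4712 = 50.29 µg/L.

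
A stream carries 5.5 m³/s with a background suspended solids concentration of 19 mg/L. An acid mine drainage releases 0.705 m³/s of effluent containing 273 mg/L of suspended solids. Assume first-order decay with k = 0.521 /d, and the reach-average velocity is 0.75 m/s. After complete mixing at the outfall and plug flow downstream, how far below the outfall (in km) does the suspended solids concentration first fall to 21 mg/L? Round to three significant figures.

Mixed concentration C = ΣQC/ΣQ = (5.500·19.00 + 0.7050·273.0) / 6.205 = 297.0/6.205 = 47.86 mg/L.
Set 47.86·exp(−k·t) = 21 → t = ln(47.86/21)/k = 136600 s = 37.95 h.
Distance = v·t = 0.75·136600 = 102500 m = 102.5 km.

102 km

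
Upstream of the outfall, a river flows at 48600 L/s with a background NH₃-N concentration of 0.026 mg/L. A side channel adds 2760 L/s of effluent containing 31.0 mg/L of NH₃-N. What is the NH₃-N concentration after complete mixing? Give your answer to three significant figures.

1.69 mg/L

Mixed concentration C = ΣQC/ΣQ = (48600·0.02600 + 2760·31.00) / 51360 = 86820/51360 = 1.690 mg/L.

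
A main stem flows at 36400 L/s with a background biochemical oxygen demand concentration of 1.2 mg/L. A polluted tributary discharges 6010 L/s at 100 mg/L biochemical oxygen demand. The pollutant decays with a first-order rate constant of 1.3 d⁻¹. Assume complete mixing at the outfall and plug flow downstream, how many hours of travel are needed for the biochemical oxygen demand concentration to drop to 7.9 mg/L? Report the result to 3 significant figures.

Flow-weighted average: C = (36400·1.200 + 6010·100.0) / 42410 = 644700/42410 = 15.20 mg/L.
15.20·exp(−k·t) = 7.9 → t = ln(15.20/7.9)/k = 43500 s = 12.08 h.

12.1 h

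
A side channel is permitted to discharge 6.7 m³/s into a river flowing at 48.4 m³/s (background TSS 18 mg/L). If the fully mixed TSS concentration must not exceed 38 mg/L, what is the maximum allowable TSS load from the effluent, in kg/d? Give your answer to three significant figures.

Mass balance at the limit: 48.40·18.00 + 6.700·Cₑ = 55.10·38 → Cₑ = 182.5 mg/L.
Load = 6.700 m³/s × 182.5 g/m³ × 86 400 s/d = 105600 kg/d.

106000 kg/d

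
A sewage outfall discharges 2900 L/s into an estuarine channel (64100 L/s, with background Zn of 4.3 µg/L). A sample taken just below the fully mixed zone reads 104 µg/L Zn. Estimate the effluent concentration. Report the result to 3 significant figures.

2310 µg/L

Mass balance: 64100·4.300 + 2900·Cₑ = 67000·104.0
→ Cₑ = (67000·104.0 − 64100·4.300) / 2900 = 2308 µg/L.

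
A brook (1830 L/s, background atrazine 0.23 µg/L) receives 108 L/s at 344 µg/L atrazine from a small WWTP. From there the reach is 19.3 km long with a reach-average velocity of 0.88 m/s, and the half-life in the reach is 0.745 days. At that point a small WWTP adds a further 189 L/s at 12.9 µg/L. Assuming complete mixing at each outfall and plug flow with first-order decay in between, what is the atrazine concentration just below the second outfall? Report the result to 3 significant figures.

Mass balance: C = (1830·0.2300 + 108.0·344.0) / 1938 = 37570/1938 = 19.39 µg/L; combined flow 1938 L/s.
Travel time t = 19.3·1000 / 0.88 = 21930 s = 6.092 h.
Half-life 0.745 d → k = ln 2 / 0.745 = 0.9304 d⁻¹.
First-order decay: C = 19.39·exp(−k·t) = 19.39·0.7896 = 15.31 µg/L.
At the second outfall, C = (1938·15.31 + 189.0·12.90) / (1938 + 189.0) = 15.10 µg/L.

15.1 µg/L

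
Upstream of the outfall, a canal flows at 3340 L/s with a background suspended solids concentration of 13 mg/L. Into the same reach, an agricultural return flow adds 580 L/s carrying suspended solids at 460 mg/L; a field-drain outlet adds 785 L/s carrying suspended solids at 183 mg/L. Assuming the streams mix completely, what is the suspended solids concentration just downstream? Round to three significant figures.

96.5 mg/L

Conservation of mass: C = (3340·13.00 + 580.0·460.0 + 785.0·183.0) / 4705 = 453900/4705 = 96.47 mg/L.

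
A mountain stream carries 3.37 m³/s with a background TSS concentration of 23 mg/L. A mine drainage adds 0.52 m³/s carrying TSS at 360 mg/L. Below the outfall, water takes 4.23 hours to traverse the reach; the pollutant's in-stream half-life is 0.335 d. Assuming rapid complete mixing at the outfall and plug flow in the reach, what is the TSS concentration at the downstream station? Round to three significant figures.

Flow-weighted average: C = (3.370·23.00 + 0.5200·360.0) / 3.890 = 264.7/3.890 = 68.05 mg/L.
Half-life 0.335 d → k = ln 2 / 0.335 = 2.069 d⁻¹.
Applying C = C₀e^(−kt): 68.05 × 0.6944 = 47.25 mg/L.

47.3 mg/L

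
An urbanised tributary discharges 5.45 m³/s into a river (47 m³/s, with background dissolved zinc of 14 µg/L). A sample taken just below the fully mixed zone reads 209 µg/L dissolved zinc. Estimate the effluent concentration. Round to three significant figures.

Mass balance: 47.00·14.00 + 5.450·Cₑ = 52.45·209.0
→ Cₑ = (52.45·209.0 − 47.00·14.00) / 5.450 = 1891 µg/L.

1890 µg/L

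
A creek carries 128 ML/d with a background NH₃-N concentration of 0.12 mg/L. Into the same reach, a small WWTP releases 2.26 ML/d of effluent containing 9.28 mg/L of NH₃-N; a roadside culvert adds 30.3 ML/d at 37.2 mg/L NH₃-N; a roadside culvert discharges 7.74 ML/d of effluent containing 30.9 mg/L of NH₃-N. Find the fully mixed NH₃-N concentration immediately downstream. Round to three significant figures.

8.33 mg/L

Mixed concentration C = ΣQC/ΣQ = (128.0·0.1200 + 2.260·9.280 + 30.30·37.20 + 7.740·30.90) / 168.3 = 1403/168.3 = 8.334 mg/L.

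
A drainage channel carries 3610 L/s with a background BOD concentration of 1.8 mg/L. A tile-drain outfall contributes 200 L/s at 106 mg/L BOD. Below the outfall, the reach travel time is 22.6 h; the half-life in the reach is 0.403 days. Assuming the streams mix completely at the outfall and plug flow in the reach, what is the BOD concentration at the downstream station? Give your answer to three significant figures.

Conservation of mass: C = (3610·1.800 + 200.0·106.0) / 3810 = 27700/3810 = 7.270 mg/L.
Half-life 0.403 d → k = ln 2 / 0.403 = 1.720 d⁻¹.
Decay over the reach: 7.270·exp(−kt) = 7.270·0.1980 = 1.439 mg/L.

1.44 mg/L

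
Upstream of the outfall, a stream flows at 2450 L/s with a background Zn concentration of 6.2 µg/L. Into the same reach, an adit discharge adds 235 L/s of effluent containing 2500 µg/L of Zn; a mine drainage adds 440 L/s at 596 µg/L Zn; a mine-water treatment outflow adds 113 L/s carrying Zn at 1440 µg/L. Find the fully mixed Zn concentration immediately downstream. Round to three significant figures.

317 µg/L

Mixed concentration C = ΣQC/ΣQ = (2450·6.200 + 235.0·2500 + 440.0·596.0 + 113.0·1440) / 3238 = 1028000/3238 = 317.4 µg/L.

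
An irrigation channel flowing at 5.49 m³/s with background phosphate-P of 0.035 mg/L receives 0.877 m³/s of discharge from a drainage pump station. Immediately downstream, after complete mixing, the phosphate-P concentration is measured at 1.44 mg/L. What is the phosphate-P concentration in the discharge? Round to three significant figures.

Mass balance: 5.490·0.03500 + 0.8770·Cₑ = 6.367·1.440
→ Cₑ = (6.367·1.440 − 5.490·0.03500) / 0.8770 = 10.24 mg/L.

10.2 mg/L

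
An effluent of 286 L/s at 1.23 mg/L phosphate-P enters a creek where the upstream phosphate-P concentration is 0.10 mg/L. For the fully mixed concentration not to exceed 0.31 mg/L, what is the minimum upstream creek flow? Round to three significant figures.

Set C_mix = 0.31: (Q·0.1000 + 286.0·1.230) / (Q + 286.0) = 0.31
→ Q = 286.0·(1.230 − 0.31)/(0.31 − 0.1000) = 1253 L/s.

1250 L/s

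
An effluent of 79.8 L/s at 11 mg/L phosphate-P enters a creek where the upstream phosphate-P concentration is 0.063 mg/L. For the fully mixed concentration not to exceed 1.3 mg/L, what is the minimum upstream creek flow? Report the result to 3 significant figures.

Set C_mix = 1.3: (Q·0.06300 + 79.80·11.00) / (Q + 79.80) = 1.3
→ Q = 79.80·(11.00 − 1.3)/(1.3 − 0.06300) = 625.8 L/s.

626 L/s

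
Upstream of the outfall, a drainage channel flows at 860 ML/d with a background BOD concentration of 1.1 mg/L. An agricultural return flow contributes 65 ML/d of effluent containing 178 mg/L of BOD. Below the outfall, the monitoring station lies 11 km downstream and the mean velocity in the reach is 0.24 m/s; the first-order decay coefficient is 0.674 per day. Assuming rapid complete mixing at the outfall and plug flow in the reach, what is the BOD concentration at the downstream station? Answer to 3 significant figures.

9.46 mg/L

Flow-weighted average: C = (860.0·1.100 + 65.00·178.0) / 925.0 = 12520/925.0 = 13.53 mg/L.
Travel time t = 11·1000 / 0.24 = 45830 s = 12.73 h.
After decay, C = 13.53 × e^(−kt) = 13.53 × 0.6994 = 9.463 mg/L.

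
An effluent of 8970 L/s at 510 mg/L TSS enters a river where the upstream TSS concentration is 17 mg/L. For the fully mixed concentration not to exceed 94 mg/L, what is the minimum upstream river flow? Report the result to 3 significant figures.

48500 L/s

Set C_mix = 94: (Q·17.00 + 8970·510.0) / (Q + 8970) = 94
→ Q = 8970·(510.0 − 94)/(94 − 17.00) = 48460 L/s.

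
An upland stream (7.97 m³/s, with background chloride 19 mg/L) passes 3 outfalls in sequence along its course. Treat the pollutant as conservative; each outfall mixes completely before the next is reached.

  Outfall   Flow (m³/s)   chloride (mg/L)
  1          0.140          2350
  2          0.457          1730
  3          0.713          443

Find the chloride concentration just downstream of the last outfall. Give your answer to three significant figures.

Below outfall 1: Q → 8.110 m³/s, C = (7.970·19.00 + 0.1400·2350)/8.110 = 59.24 mg/L.
Below outfall 2: Q → 8.567 m³/s, C = (8.110·59.24 + 0.4570·1730)/8.567 = 148.4 mg/L.
Below outfall 3: Q → 9.280 m³/s, C = (8.567·148.4 + 0.7130·443.0)/9.280 = 171.0 mg/L.

171 mg/L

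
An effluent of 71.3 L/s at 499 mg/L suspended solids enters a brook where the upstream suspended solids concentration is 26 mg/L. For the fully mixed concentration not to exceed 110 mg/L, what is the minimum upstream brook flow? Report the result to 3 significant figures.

Set C_mix = 110: (Q·26.00 + 71.30·499.0) / (Q + 71.30) = 110
→ Q = 71.30·(499.0 − 110)/(110 − 26.00) = 330.2 L/s.

330 L/s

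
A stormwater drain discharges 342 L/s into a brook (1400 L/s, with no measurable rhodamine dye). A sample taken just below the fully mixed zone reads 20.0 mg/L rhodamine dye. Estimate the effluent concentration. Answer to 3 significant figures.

102 mg/L

Mass balance: 1400·0 + 342.0·Cₑ = 1742·20.00
→ Cₑ = (1742·20.00 − 1400·0) / 342.0 = 101.9 mg/L.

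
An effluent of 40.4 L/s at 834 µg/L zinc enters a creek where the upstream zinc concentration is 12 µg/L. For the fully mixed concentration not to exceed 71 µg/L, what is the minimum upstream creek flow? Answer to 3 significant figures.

522 L/s

Set C_mix = 71: (Q·12.00 + 40.40·834.0) / (Q + 40.40) = 71
→ Q = 40.40·(834.0 − 71)/(71 − 12.00) = 522.5 L/s.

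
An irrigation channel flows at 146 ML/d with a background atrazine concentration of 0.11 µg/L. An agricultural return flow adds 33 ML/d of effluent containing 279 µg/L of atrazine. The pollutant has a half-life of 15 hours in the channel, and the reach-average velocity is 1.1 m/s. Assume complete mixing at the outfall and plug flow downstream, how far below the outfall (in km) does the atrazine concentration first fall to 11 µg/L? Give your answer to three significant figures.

132 km

After mixing, C = (146.0·0.1100 + 33.00·279.0) / 179.0 = 9223/179.0 = 51.53 µg/L.
Half-life 15 h → k = ln 2 / 15 = 0.04621 h⁻¹ = 1.109 d⁻¹.
Set 51.53·exp(−k·t) = 11 → t = ln(51.53/11)/k = 120300 s = 33.42 h.
Distance = v·t = 1.1·120300 = 132300 m = 132.3 km.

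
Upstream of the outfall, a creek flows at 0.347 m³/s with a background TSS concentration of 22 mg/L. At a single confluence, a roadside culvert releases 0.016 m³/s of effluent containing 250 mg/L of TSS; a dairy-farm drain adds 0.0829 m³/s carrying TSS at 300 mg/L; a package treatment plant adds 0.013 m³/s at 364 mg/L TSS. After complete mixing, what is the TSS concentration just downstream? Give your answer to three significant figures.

89.9 mg/L

Flow-weighted average: C = (0.3470·22.00 + 0.01600·250.0 + 0.08290·300.0 + 0.01300·364.0) / 0.4589 = 41.24/0.4589 = 89.86 mg/L.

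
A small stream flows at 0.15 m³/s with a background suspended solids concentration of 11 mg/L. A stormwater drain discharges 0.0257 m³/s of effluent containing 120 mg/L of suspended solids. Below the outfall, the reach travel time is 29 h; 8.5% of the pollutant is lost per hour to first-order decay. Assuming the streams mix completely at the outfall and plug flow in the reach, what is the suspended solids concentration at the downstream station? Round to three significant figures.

2.05 mg/L

Conservation of mass: C = (0.1500·11.00 + 0.02570·120.0) / 0.1757 = 4.734/0.1757 = 26.94 mg/L.
8.5%/h lost → k = −ln(1 − 0.085) = 0.08883 h⁻¹.
Applying C = C₀e^(−kt): 26.94 × 0.07607 = 2.050 mg/L.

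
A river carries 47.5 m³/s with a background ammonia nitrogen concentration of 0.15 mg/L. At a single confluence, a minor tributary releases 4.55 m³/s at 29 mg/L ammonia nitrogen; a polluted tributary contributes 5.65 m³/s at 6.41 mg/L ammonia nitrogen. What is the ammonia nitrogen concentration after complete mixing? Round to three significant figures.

Conservation of mass: C = (47.50·0.1500 + 4.550·29.00 + 5.650·6.410) / 57.70 = 175.3/57.70 = 3.038 mg/L.

3.04 mg/L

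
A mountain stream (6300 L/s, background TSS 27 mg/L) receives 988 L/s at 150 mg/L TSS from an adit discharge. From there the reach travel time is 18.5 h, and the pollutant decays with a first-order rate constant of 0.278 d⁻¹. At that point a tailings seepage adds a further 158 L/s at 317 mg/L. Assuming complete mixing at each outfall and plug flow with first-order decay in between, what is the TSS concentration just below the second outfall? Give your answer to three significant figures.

41.2 mg/L

Mass balance: C = (6300·27.00 + 988.0·150.0) / 7288 = 318300/7288 = 43.67 mg/L; combined flow 7288 L/s.
After decay, C = 43.67 × e^(−kt) = 43.67 × 0.8071 = 35.25 mg/L.
At the second outfall, C = (7288·35.25 + 158.0·317.0) / (7288 + 158.0) = 41.23 mg/L.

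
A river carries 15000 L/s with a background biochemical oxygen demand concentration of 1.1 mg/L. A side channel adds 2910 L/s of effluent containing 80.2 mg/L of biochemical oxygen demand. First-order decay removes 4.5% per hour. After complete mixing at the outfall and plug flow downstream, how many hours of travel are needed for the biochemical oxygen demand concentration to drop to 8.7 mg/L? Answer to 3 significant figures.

After mixing, C = (15000·1.100 + 2910·80.20) / 17910 = 249900/17910 = 13.95 mg/L.
4.5%/h lost → k = −ln(1 − 0.045) = 0.04604 h⁻¹.
13.95·exp(−k·t) = 8.7 → t = ln(13.95/8.7)/k = 36930 s = 10.26 h.

10.3 h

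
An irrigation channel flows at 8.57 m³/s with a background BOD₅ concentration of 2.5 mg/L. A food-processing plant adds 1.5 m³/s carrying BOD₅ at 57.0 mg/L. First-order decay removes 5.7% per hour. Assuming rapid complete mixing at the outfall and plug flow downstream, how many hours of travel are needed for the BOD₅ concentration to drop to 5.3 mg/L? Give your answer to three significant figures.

Mass balance: C = (8.570·2.500 + 1.500·57.00) / 10.07 = 106.9/10.07 = 10.62 mg/L.
5.7%/h lost → k = −ln(1 − 0.057) = 0.05869 h⁻¹.
10.62·exp(−k·t) = 5.3 → t = ln(10.62/5.3)/k = 42620 s = 11.84 h.

11.8 h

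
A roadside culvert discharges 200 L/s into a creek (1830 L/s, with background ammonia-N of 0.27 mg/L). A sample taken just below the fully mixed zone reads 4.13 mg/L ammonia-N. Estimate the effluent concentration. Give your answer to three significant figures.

Mass balance: 1830·0.2700 + 200.0·Cₑ = 2030·4.130
→ Cₑ = (2030·4.130 − 1830·0.2700) / 200.0 = 39.45 mg/L.

39.4 mg/L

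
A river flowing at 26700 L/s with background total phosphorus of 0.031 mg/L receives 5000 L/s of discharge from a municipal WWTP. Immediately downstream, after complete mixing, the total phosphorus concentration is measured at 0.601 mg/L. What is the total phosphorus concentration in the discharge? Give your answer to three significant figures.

Mass balance: 26700·0.03100 + 5000·Cₑ = 31700·0.6010
→ Cₑ = (31700·0.6010 − 26700·0.03100) / 5000 = 3.645 mg/L.

3.64 mg/L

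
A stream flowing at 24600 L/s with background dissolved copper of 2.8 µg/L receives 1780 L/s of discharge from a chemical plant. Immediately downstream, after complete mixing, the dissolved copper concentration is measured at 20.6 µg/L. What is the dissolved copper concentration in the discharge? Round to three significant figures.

Mass balance: 24600·2.800 + 1780·Cₑ = 26380·20.60
→ Cₑ = (26380·20.60 − 24600·2.800) / 1780 = 266.6 µg/L.

267 µg/L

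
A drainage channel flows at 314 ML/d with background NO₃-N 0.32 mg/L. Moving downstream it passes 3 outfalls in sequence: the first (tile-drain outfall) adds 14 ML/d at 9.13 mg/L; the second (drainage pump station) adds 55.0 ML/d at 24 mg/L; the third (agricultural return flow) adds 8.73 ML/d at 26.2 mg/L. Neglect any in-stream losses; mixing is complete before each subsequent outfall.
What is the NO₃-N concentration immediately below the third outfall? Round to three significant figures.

Outfall 1: combined Q = 328.0 ML/d; C = (314.0·0.3200 + 14.00·9.130)/328.0 = 0.6960 mg/L.
Outfall 2: combined Q = 383.0 ML/d; C = (328.0·0.6960 + 55.00·24.00)/383.0 = 4.043 mg/L.
Outfall 3: combined Q = 391.7 ML/d; C = (383.0·4.043 + 8.730·26.20)/391.7 = 4.536 mg/L.

4.54 mg/L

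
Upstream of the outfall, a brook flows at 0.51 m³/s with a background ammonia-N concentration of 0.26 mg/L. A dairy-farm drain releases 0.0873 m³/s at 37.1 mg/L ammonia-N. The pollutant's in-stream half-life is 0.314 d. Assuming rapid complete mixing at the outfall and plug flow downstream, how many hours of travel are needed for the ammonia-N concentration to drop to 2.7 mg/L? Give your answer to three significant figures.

8.02 h

Mixed concentration C = ΣQC/ΣQ = (0.5100·0.2600 + 0.08730·37.10) / 0.5973 = 3.371/0.5973 = 5.644 mg/L.
Half-life 0.314 d → k = ln 2 / 0.314 = 2.207 d⁻¹.
5.644·exp(−k·t) = 2.7 → t = ln(5.644/2.7)/k = 28860 s = 8.017 h.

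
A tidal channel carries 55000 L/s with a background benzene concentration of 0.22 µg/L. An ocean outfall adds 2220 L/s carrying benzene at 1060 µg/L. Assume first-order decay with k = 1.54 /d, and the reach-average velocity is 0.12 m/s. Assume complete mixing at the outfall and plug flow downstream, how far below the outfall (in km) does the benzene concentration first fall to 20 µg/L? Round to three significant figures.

4.89 km

Mass balance: C = (55000·0.2200 + 2220·1060) / 57220 = 2365000/57220 = 41.34 µg/L.
Set 41.34·exp(−k·t) = 20 → t = ln(41.34/20)/k = 40730 s = 11.31 h.
Distance = v·t = 0.12·40730 = 4888 m = 4.888 km.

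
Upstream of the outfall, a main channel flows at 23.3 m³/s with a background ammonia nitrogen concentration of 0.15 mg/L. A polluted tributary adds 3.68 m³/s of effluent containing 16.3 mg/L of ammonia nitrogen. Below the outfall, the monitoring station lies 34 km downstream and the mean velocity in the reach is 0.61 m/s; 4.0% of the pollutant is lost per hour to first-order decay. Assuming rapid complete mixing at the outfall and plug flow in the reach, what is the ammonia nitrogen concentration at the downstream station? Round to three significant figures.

Mass balance: C = (23.30·0.1500 + 3.680·16.30) / 26.98 = 63.48/26.98 = 2.353 mg/L.
Travel time t = 34·1000 / 0.61 = 55740 s = 15.48 h.
4.0%/h lost → k = −ln(1 − 0.04) = 0.04082 h⁻¹.
Applying C = C₀e^(−kt): 2.353 × 0.5315 = 1.251 mg/L.

1.25 mg/L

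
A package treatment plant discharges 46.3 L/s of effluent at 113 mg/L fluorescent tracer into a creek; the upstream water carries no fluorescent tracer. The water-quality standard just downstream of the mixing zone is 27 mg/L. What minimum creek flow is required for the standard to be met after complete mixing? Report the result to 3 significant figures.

147 L/s

Set C_mix = 27: (Q·0 + 46.30·113.0) / (Q + 46.30) = 27
→ Q = 46.30·(113.0 − 27)/(27 − 0) = 147.5 L/s.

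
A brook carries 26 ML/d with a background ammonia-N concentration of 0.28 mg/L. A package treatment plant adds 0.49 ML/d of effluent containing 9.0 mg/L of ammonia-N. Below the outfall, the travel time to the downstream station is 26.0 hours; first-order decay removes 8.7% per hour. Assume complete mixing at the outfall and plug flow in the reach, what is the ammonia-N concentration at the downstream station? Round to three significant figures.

0.0414 mg/L

Mass balance: C = (26.00·0.2800 + 0.4900·9.000) / 26.49 = 11.69/26.49 = 0.4413 mg/L.
8.7%/h lost → k = −ln(1 − 0.087) = 0.09102 h⁻¹.
Applying C = C₀e^(−kt): 0.4413 × 0.09381 = 0.04140 mg/L.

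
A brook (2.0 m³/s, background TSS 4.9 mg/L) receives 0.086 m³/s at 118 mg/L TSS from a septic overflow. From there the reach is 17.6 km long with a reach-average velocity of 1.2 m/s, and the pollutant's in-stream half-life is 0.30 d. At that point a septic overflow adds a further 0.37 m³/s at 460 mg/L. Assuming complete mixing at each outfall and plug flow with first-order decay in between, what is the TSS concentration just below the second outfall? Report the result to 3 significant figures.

74.8 mg/L

Mixed concentration C = ΣQC/ΣQ = (2.000·4.900 + 0.08600·118.0) / 2.086 = 19.95/2.086 = 9.563 mg/L; combined flow 2.086 m³/s.
Travel time t = 17.6·1000 / 1.2 = 14670 s = 4.074 h.
Half-life 0.30 d → k = ln 2 / 0.30 = 2.310 d⁻¹.
Applying C = C₀e^(−kt): 9.563 × 0.6756 = 6.460 mg/L.
Second outfall: C = (2.086·6.460 + 0.3700·460.0)/2.456 = 74.79 mg/L.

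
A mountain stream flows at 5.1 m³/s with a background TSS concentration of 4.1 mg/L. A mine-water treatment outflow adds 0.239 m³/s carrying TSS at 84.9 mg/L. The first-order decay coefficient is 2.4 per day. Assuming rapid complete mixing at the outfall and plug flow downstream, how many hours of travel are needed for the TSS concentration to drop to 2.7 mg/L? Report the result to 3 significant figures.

Mass balance: C = (5.100·4.100 + 0.2390·84.90) / 5.339 = 41.20/5.339 = 7.717 mg/L.
7.717·exp(−k·t) = 2.7 → t = ln(7.717/2.7)/k = 37810 s = 10.50 h.

10.5 h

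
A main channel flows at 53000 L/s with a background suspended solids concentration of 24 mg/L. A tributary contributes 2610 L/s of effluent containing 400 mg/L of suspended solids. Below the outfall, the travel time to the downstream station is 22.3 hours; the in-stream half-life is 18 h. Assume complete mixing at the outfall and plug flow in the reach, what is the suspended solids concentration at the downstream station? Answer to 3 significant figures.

17.6 mg/L

After mixing, C = (53000·24.00 + 2610·400.0) / 55610 = 2316000/55610 = 41.65 mg/L.
Half-life 18 h → k = ln 2 / 18 = 0.03851 h⁻¹ = 0.9242 d⁻¹.
Decay over the reach: 41.65·exp(−kt) = 41.65·0.4237 = 17.65 mg/L.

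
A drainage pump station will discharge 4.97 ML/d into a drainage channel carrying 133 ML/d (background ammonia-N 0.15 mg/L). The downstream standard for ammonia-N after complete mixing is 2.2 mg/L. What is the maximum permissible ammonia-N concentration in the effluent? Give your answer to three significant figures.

At the limit, (Qr·Cr + Qe·Cₑ)/(Qr + Qe) = 2.2:
Cₑ = (138.0·2.2 − 133.0·0.1500) / 4.970 = 57.06 mg/L.

57.1 mg/L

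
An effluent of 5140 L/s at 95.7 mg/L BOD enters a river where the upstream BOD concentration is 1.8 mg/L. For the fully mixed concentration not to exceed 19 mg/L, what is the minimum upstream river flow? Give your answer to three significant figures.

22900 L/s

Set C_mix = 19: (Q·1.800 + 5140·95.70) / (Q + 5140) = 19
→ Q = 5140·(95.70 − 19)/(19 − 1.800) = 22920 L/s.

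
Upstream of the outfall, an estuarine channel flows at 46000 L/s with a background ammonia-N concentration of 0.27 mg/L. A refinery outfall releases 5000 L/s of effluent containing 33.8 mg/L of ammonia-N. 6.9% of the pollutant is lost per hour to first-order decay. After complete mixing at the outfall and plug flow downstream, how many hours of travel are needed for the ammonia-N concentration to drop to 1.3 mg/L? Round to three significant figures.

Flow-weighted average: C = (46000·0.2700 + 5000·33.80) / 51000 = 181400/51000 = 3.557 mg/L.
6.9%/h lost → k = −ln(1 − 0.069) = 0.07150 h⁻¹.
3.557·exp(−k·t) = 1.3 → t = ln(3.557/1.3)/k = 50690 s = 14.08 h.

14.1 h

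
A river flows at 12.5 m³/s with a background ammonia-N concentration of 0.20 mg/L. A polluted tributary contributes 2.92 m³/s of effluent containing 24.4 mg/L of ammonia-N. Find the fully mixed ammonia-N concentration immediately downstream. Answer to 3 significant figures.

Mass balance: C = (12.50·0.2000 + 2.920·24.40) / 15.42 = 73.75/15.42 = 4.783 mg/L.

4.78 mg/L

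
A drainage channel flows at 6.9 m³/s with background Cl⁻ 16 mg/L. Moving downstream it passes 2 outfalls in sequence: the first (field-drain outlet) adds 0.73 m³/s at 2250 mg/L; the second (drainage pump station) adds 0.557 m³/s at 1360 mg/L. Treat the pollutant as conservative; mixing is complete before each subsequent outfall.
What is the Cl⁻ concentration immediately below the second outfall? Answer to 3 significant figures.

Below outfall 1: Q → 7.630 m³/s, C = (6.900·16.00 + 0.7300·2250)/7.630 = 229.7 mg/L.
Below outfall 2: Q → 8.187 m³/s, C = (7.630·229.7 + 0.5570·1360)/8.187 = 306.6 mg/L.

307 mg/L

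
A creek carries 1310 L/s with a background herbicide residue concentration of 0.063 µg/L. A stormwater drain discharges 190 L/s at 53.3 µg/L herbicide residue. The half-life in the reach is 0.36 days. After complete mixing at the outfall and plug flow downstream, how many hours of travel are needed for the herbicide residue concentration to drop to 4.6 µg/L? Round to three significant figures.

After mixing, C = (1310·0.06300 + 190.0·53.30) / 1500 = 10210/1500 = 6.806 µg/L.
Half-life 0.36 d → k = ln 2 / 0.36 = 1.925 d⁻¹.
6.806·exp(−k·t) = 4.6 → t = ln(6.806/4.6)/k = 17580 s = 4.884 h.

4.88 h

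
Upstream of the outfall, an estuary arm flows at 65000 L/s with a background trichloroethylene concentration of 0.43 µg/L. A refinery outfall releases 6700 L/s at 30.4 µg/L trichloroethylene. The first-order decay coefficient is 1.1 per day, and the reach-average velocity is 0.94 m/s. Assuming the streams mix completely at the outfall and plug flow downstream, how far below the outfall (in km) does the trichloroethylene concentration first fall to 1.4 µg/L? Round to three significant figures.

Flow-weighted average: C = (65000·0.4300 + 6700·30.40) / 71700 = 231600/71700 = 3.231 µg/L.
Set 3.231·exp(−k·t) = 1.4 → t = ln(3.231/1.4)/k = 65680 s = 18.24 h.
Distance = v·t = 0.94·65680 = 61740 m = 61.74 km.

61.7 km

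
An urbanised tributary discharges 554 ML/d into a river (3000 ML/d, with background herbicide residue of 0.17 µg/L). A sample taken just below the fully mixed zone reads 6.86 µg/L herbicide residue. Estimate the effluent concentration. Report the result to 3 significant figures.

43.1 µg/L

Mass balance: 3000·0.1700 + 554.0·Cₑ = 3554·6.860
→ Cₑ = (3554·6.860 − 3000·0.1700) / 554.0 = 43.09 µg/L.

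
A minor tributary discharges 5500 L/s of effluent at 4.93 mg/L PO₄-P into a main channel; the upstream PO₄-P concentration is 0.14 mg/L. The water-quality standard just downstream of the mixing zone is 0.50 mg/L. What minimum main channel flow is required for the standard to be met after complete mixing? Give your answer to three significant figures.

67700 L/s

Set C_mix = 0.50: (Q·0.1400 + 5500·4.930) / (Q + 5500) = 0.50
→ Q = 5500·(4.930 − 0.50)/(0.50 − 0.1400) = 67680 L/s.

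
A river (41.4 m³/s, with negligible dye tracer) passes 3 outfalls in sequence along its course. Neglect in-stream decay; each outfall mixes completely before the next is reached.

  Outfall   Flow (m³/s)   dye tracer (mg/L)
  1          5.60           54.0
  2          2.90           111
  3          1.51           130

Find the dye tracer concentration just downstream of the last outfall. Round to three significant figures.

After outfall 1: Q = 41.40 + 5.600 = 47.00 m³/s; C = (41.40·0 + 5.600·54.00)/47.00 = 6.434 mg/L.
After outfall 2: Q = 47.00 + 2.900 = 49.90 m³/s; C = (47.00·6.434 + 2.900·111.0)/49.90 = 12.51 mg/L.
After outfall 3: Q = 49.90 + 1.510 = 51.41 m³/s; C = (49.90·12.51 + 1.510·130.0)/51.41 = 15.96 mg/L.

16.0 mg/L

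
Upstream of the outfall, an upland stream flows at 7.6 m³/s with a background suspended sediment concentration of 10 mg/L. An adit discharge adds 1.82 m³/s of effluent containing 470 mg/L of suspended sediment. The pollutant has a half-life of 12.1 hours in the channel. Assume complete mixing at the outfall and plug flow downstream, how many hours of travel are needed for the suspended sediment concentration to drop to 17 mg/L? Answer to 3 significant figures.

Flow-weighted average: C = (7.600·10.00 + 1.820·470.0) / 9.420 = 931.4/9.420 = 98.87 mg/L.
Half-life 12.1 h → k = ln 2 / 12.1 = 0.05728 h⁻¹ = 1.375 d⁻¹.
98.87·exp(−k·t) = 17 → t = ln(98.87/17)/k = 110600 s = 30.73 h.

30.7 h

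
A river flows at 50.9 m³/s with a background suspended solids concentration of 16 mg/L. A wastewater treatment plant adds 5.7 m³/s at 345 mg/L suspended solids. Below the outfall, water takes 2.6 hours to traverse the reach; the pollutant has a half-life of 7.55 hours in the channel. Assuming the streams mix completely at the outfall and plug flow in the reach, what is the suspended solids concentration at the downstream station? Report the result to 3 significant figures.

After mixing, C = (50.90·16.00 + 5.700·345.0) / 56.60 = 2781/56.60 = 49.13 mg/L.
Half-life 7.55 h → k = ln 2 / 7.55 = 0.09181 h⁻¹ = 2.203 d⁻¹.
Decay over the reach: 49.13·exp(−kt) = 49.13·0.7877 = 38.70 mg/L.

38.7 mg/L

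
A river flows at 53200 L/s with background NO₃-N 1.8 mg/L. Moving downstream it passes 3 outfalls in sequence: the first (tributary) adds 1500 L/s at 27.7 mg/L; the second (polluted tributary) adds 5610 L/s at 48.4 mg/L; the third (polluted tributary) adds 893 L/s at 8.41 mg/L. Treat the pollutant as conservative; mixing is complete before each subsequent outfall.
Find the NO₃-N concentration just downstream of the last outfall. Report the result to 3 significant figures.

Below outfall 1: Q → 54700 L/s, C = (53200·1.800 + 1500·27.70)/54700 = 2.510 mg/L.
Below outfall 2: Q → 60310 L/s, C = (54700·2.510 + 5610·48.40)/60310 = 6.779 mg/L.
Below outfall 3: Q → 61200 L/s, C = (60310·6.779 + 893.0·8.410)/61200 = 6.803 mg/L.

6.80 mg/L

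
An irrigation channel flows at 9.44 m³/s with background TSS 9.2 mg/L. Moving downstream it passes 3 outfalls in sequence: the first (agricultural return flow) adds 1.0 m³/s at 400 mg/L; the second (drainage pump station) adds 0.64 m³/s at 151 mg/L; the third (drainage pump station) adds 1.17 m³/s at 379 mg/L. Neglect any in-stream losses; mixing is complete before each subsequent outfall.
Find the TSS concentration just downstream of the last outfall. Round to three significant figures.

83.8 mg/L

Outfall 1: combined Q = 10.44 m³/s; C = (9.440·9.200 + 1.000·400.0)/10.44 = 46.63 mg/L.
Outfall 2: combined Q = 11.08 m³/s; C = (10.44·46.63 + 0.6400·151.0)/11.08 = 52.66 mg/L.
Outfall 3: combined Q = 12.25 m³/s; C = (11.08·52.66 + 1.170·379.0)/12.25 = 83.83 mg/L.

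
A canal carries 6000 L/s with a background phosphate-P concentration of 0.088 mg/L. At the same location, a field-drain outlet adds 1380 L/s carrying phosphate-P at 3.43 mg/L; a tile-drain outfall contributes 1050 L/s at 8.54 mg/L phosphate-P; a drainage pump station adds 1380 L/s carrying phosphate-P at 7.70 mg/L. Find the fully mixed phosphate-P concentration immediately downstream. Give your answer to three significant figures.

Flow-weighted average: C = (6000·0.08800 + 1380·3.430 + 1050·8.540 + 1380·7.700) / 9810 = 24850/9810 = 2.534 mg/L.

2.53 mg/L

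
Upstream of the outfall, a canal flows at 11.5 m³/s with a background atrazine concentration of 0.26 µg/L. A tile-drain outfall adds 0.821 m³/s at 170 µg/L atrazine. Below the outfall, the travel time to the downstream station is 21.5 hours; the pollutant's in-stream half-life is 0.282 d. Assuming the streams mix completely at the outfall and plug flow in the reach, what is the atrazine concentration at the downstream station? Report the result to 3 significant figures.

1.28 µg/L

Mixed concentration C = ΣQC/ΣQ = (11.50·0.2600 + 0.8210·170.0) / 12.32 = 142.6/12.32 = 11.57 µg/L.
Half-life 0.282 d → k = ln 2 / 0.282 = 2.458 d⁻¹.
First-order decay: C = 11.57·exp(−k·t) = 11.57·0.1106 = 1.280 µg/L.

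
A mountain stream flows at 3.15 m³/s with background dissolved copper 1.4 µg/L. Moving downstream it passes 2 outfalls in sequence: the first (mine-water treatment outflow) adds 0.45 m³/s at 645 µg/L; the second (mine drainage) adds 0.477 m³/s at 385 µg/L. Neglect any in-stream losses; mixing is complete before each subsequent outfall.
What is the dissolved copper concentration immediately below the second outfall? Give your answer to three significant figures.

After outfall 1: Q = 3.150 + 0.4500 = 3.600 m³/s; C = (3.150·1.400 + 0.4500·645.0)/3.600 = 81.85 µg/L.
After outfall 2: Q = 3.600 + 0.4770 = 4.077 m³/s; C = (3.600·81.85 + 0.4770·385.0)/4.077 = 117.3 µg/L.

117 µg/L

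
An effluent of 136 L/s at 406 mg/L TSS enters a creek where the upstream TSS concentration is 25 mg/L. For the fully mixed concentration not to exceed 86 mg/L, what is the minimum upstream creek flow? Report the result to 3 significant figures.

Set C_mix = 86: (Q·25.00 + 136.0·406.0) / (Q + 136.0) = 86
→ Q = 136.0·(406.0 − 86)/(86 − 25.00) = 713.4 L/s.

713 L/s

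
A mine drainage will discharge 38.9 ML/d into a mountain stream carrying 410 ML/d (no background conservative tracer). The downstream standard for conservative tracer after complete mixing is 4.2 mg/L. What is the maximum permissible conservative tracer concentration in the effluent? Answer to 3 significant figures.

At the limit, (Qr·Cr + Qe·Cₑ)/(Qr + Qe) = 4.2:
Cₑ = (448.9·4.2 − 410.0·0) / 38.90 = 48.47 mg/L.

48.5 mg/L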